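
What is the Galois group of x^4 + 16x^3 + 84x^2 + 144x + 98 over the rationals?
C_4 (order 4)

The polynomial is an irreducible quartic over Q and its discriminant is 53086208, which is not a perfect square, so the Galois group is not contained in A_4. The resolvent cubic y^3 - 84*y^2 + 1912*y - 12896 has exactly one rational root, so the Galois group is C_4 or D_4. The quartic becomes reducible over Q(sqrt(disc)), so the group is C_4.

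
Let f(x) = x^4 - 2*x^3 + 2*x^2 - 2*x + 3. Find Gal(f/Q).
4T4: A_4

The polynomial is an irreducible quartic over Q and its discriminant is 3136 = 56^2, a perfect square, so the Galois group is contained in A_4. The resolvent cubic y^3 - 2*y^2 - 8*y + 8 is irreducible over Q. An irreducible resolvent with square discriminant gives A_4.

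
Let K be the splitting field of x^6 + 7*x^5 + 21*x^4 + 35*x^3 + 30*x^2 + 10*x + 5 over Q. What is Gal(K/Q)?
(C_3 x C_3) : C_4 (also written G36+)

The polynomial f is an irreducible sextic over Q, so G = Gal(f/Q) is one of the 16 transitive subgroups 6T1, ..., 6T16 of S_6. The discriminant of f is 525625 = 725^2, a perfect square, so G is contained in A_6. The transitive groups of degree 6 contained in A_6 are: A_4 (6T4, order 12), S_4 (6T7, order 24), (C_3 x C_3) : C_4 (6T10, order 36), PSL(2,5) (6T12, order 60), A_6 (6T15, order 360). By Dedekind's theorem, for a prime p not dividing disc(f) the degrees of the irreducible factors of f mod p form the cycle type of an element of G. Factoring f modulo the 19 such primes p <= 73 (skipping 5, 29, which divide the discriminant), each new pattern first appears at: mod 2: f = (x^2 + x + 1)(x^4 + x + 1), pattern 4+2; mod 11: f = (x^3 + 2x + 2)(x^3 + 7x^2 + 8x + 8), pattern 3+3; mod 19: f = (x + 12)(x + 13)(x^2 + 6x + 10)(x^2 + 14x + 12), pattern 2+2+1+1; mod 61: f = (x + 29)(x + 36)(x + 43)(x^3 + 21x^2 + 14x + 14), pattern 3+1+1+1. No other pattern occurs in this range, so the set of observed cycle types is {4+2, 3+3, 2+2+1+1, 3+1+1+1}. The candidates containing elements of all these cycle types are (C_3 x C_3) : C_4 (6T10) of order 36, A_6 (6T15) of order 360; the others are excluded. The observed types are precisely the cycle types that occur in (C_3 x C_3) : C_4 (6T10) (apart from the identity). Each of the other remaining candidates has further cycle types, and by the Chebotarev density theorem the matching factorization patterns would occur for a proportion of primes equal to their share of the group: A_6 (6T15) additionally contains elements of type 5+1 (144 of its 360 elements, about 40% of primes). None of the 19 primes tested shows any such pattern (for each of these groups the chance of that is below 10^-4), which rules them out. Hence G = (C_3 x C_3) : C_4 (6T10), of order 36.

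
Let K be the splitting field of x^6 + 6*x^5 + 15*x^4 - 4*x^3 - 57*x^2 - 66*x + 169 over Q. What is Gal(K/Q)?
6T5: C_3 x S_3

The polynomial f is an irreducible sextic over Q, so G = Gal(f/Q) is one of the 16 transitive subgroups 6T1, ..., 6T16 of S_6. The discriminant of f is -190210142896128, which is not a perfect square, so G is not contained in A_6. The transitive groups of degree 6 not contained in A_6 are: C_6 (6T1, order 6), S_3 (6T2, order 6), D_6 (6T3, order 12), C_3 x S_3 (6T5, order 18), A_4 x C_2 (6T6, order 24), S_4 (6T8, order 24), S_3 x S_3 (6T9, order 36), S_4 x C_2 (6T11, order 48), (S_3 x S_3) : C_2 (6T13, order 72), PGL(2,5) (6T14, order 120), S_6 (6T16, order 720). By Dedekind's theorem, for a prime p not dividing disc(f) the degrees of the irreducible factors of f mod p form the cycle type of an element of G. Factoring f modulo the 33 such primes p <= 149 (skipping 2, 3, which divide the discriminant), each new pattern first appears at: mod 5: f = (x^6 + x^5 + x^3 + 3x^2 + 4x + 4), pattern 6; mod 7: f = (x + 2)(x + 3)(x + 5)(x^3 + 3x^2 + 3x + 4), pattern 3+1+1+1; mod 17: f = (x^2 + 4x + 14)(x^2 + 9x + 2)(x^2 + 10x + 3), pattern 2+2+2; mod 19: f = (x^3 + 3x^2 + 3x + 5)(x^3 + 3x^2 + 3x + 11), pattern 3+3; mod 73: f = (x + 27)(x + 43)(x + 45)(x + 59)(x + 61)(x + 63), pattern 1+1+1+1+1+1. No other pattern occurs in this range, so the set of observed cycle types is {6, 3+1+1+1, 2+2+2, 3+3, 1+1+1+1+1+1}. The candidates containing elements of all these cycle types are C_3 x S_3 (6T5) of order 18, S_3 x S_3 (6T9) of order 36, (S_3 x S_3) : C_2 (6T13) of order 72, S_6 (6T16) of order 720; the others are excluded. The observed types are precisely the cycle types that occur in C_3 x S_3 (6T5). Each of the other remaining candidates has further cycle types, and by the Chebotarev density theorem the matching factorization patterns would occur for a proportion of primes equal to their share of the group: S_3 x S_3 (6T9) additionally contains elements of type 2+2+1+1 (9 of its 36 elements, about 25% of primes); (S_3 x S_3) : C_2 (6T13) additionally contains elements of type 4+2, 3+2+1, 2+2+1+1, 2+1+1+1+1 (45 of its 72 elements, about 62% of primes); S_6 (6T16) additionally contains elements of type 5+1, 4+2, 4+1+1, 3+2+1, 2+2+1+1, 2+1+1+1+1 (504 of its 720 elements, about 70% of primes). None of the 33 primes tested shows any such pattern (for each of these groups the chance of that is below 10^-4), which rules them out. Hence G = C_3 x S_3 (6T5), of order 18.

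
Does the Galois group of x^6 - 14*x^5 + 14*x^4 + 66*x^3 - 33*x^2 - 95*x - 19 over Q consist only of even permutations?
Yes

The polynomial is irreducible of degree 6 over Q. Its discriminant is 1770264843169 = 1330513^2, a perfect square. A Galois group lies in the alternating group exactly when the discriminant is a square in Q, so the Galois group (PSL(2,5)) is contained in A_6.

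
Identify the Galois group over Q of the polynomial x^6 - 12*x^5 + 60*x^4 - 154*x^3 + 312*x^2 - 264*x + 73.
The polynomial f is an irreducible sextic over Q, so G = Gal(f/Q) is one of the 16 transitive subgroups 6T1, ..., 6T16 of S_6. The discriminant of f is -941328478973952, which is not a perfect square, so G is not contained in A_6. The transitive groups of degree 6 not contained in A_6 are: C_6 (6T1, order 6), S_3 (6T2, order 6), D_6 (6T3, order 12), C_3 x S_3 (6T5, order 18), A_4 x C_2 (6T6, order 24), S_4 (6T8, order 24), S_3 x S_3 (6T9, order 36), S_4 x C_2 (6T11, order 48), (S_3 x S_3) : C_2 (6T13, order 72), PGL(2,5) (6T14, order 120), S_6 (6T16, order 720). By Dedekind's theorem, for a prime p not dividing disc(f) the degrees of the irreducible factors of f mod p form the cycle type of an element of G. Factoring f modulo the 23 such primes p <= 103 (skipping 2, 3, 17, 67, which divide the discriminant), each new pattern first appears at: mod 5: f = (x^2 + 3)(x^2 + x + 2)(x^2 + 2x + 3), pattern 2+2+2; mod 7: f = (x^3 + x^2 + 3)(x^3 + x^2 + 3x + 1), pattern 3+3; mod 61: f = (x + 19)(x + 26)(x + 41)(x + 44)(x + 46)(x + 56), pattern 1+1+1+1+1+1. No other pattern occurs in this range, so the set of observed cycle types is {2+2+2, 3+3, 1+1+1+1+1+1}. The candidates containing elements of all these cycle types are C_6 (6T1) of order 6, S_3 (6T2) of order 6, D_6 (6T3) of order 12, C_3 x S_3 (6T5) of order 18, A_4 x C_2 (6T6) of order 24, S_4 (6T8) of order 24, S_3 x S_3 (6T9) of order 36, S_4 x C_2 (6T11) of order 48, (S_3 x S_3) : C_2 (6T13) of order 72, PGL(2,5) (6T14) of order 120, S_6 (6T16) of order 720; the others are excluded. The observed types are precisely the cycle types that occur in S_3 (6T2). Each of the other remaining candidates has further cycle types, and by the Chebotarev density theorem the matching factorization patterns would occur for a proportion of primes equal to their share of the group: C_6 (6T1) additionally contains elements of type 6 (2 of its 6 elements, about 33% of primes); D_6 (6T3) additionally contains elements of type 6, 2+2+1+1 (5 of its 12 elements, about 42% of primes); C_3 x S_3 (6T5) additionally contains elements of type 6, 3+1+1+1 (10 of its 18 elements, about 56% of primes); A_4 x C_2 (6T6) additionally contains elements of type 6, 2+2+1+1, 2+1+1+1+1 (14 of its 24 elements, about 58% of primes); S_4 (6T8) additionally contains elements of type 4+1+1, 2+2+1+1 (9 of its 24 elements, about 38% of primes); S_3 x S_3 (6T9) additionally contains elements of type 6, 3+1+1+1, 2+2+1+1 (25 of its 36 elements, about 69% of primes); S_4 x C_2 (6T11) additionally contains elements of type 6, 4+2, 4+1+1, 2+2+1+1, 2+1+1+1+1 (32 of its 48 elements, about 67% of primes); (S_3 x S_3) : C_2 (6T13) additionally contains elements of type 6, 4+2, 3+2+1, 3+1+1+1, 2+2+1+1, 2+1+1+1+1 (61 of its 72 elements, about 85% of primes); PGL(2,5) (6T14) additionally contains elements of type 6, 5+1, 4+1+1, 2+2+1+1 (89 of its 120 elements, about 74% of primes); S_6 (6T16) additionally contains elements of type 6, 5+1, 4+2, 4+1+1, 3+2+1, 3+1+1+1, 2+2+1+1, 2+1+1+1+1 (664 of its 720 elements, about 92% of primes). None of the 23 primes tested shows any such pattern (for each of these groups the chance of that is below 10^-4), which rules them out. Hence G = S_3 (6T2), of order 6.

S_3 (also written S3)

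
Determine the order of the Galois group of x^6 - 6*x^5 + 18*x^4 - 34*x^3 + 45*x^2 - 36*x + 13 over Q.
120

The degree of the splitting field over Q equals the order of the Galois group, so first determine the group. The polynomial f is an irreducible sextic over Q, so G = Gal(f/Q) is one of the 16 transitive subgroups 6T1, ..., 6T16 of S_6. The discriminant of f is -16003008, which is not a perfect square, so G is not contained in A_6. The transitive groups of degree 6 not contained in A_6 are: C_6 (6T1, order 6), S_3 (6T2, order 6), D_6 (6T3, order 12), C_3 x S_3 (6T5, order 18), A_4 x C_2 (6T6, order 24), S_4 (6T8, order 24), S_3 x S_3 (6T9, order 36), S_4 x C_2 (6T11, order 48), (S_3 x S_3) : C_2 (6T13, order 72), PGL(2,5) (6T14, order 120), S_6 (6T16, order 720). By Dedekind's theorem, for a prime p not dividing disc(f) the degrees of the irreducible factors of f mod p form the cycle type of an element of G. Factoring f modulo the 21 such primes p <= 89 (skipping 2, 3, 7, which divide the discriminant), each new pattern first appears at: mod 5: f = (x^6 + 4x^5 + 3x^4 + x^3 + 4x + 3), pattern 6; mod 11: f = (x + 8)(x^5 + 8x^4 + 9x^3 + 4x^2 + 2x + 3), pattern 5+1; mod 13: f = (x)(x + 4)(x^4 + 3x^3 + 6x^2 + 7x + 4), pattern 4+1+1; mod 23: f = (x + 2)(x + 6)(x^2 + 3x + 21)(x^2 + 6x + 10), pattern 2+2+1+1; mod 43: f = (x^3 + 16x^2 + 30x + 18)(x^3 + 21x^2 + 39x + 27), pattern 3+3; mod 61: f = (x^2 + 30x + 2)(x^2 + 41x + 31)(x^2 + 45x + 13), pattern 2+2+2. No other pattern occurs in this range, so the set of observed cycle types is {6, 5+1, 4+1+1, 2+2+1+1, 3+3, 2+2+2}. The candidates containing elements of all these cycle types are PGL(2,5) (6T14) of order 120, S_6 (6T16) of order 720; the others are excluded. The observed types are precisely the cycle types that occur in PGL(2,5) (6T14) (apart from the identity). Each of the other remaining candidates has further cycle types, and by the Chebotarev density theorem the matching factorization patterns would occur for a proportion of primes equal to their share of the group: S_6 (6T16) additionally contains elements of type 4+2, 3+2+1, 3+1+1+1, 2+1+1+1+1 (265 of its 720 elements, about 37% of primes). None of the 21 primes tested shows any such pattern (for each of these groups the chance of that is below 10^-4), which rules them out. Hence G = PGL(2,5) (6T14), of order 120. The Galois group PGL(2,5) (6T14) has order 120, so the splitting field has degree 120 over Q.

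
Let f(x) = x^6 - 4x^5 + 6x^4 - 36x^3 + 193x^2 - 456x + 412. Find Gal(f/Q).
The polynomial f is an irreducible sextic over Q, so G = Gal(f/Q) is one of the 16 transitive subgroups 6T1, ..., 6T16 of S_6. The discriminant of f is -1080641454080000, which is not a perfect square, so G is not contained in A_6. The transitive groups of degree 6 not contained in A_6 are: C_6 (6T1, order 6), S_3 (6T2, order 6), D_6 (6T3, order 12), C_3 x S_3 (6T5, order 18), A_4 x C_2 (6T6, order 24), S_4 (6T8, order 24), S_3 x S_3 (6T9, order 36), S_4 x C_2 (6T11, order 48), (S_3 x S_3) : C_2 (6T13, order 72), PGL(2,5) (6T14, order 120), S_6 (6T16, order 720). By Dedekind's theorem, for a prime p not dividing disc(f) the degrees of the irreducible factors of f mod p form the cycle type of an element of G. Factoring f modulo the 22 such primes p <= 89 (skipping 2, 5, which divide the discriminant), each new pattern first appears at: mod 3: f = (x^3 + 2x + 1)(x^3 + 2x^2 + x + 1), pattern 3+3; mod 7: f = (x^2 + x + 3)(x^2 + 3x + 5)(x^2 + 6x + 6), pattern 2+2+2; mod 13: f = (x + 7)(x + 10)(x^4 + 5x^3 + 7x^2 + 2x + 7), pattern 4+1+1; mod 43: f = (x + 33)(x + 38)(x^2 + 21x + 32)(x^2 + 33x + 41), pattern 2+2+1+1. No other pattern occurs in this range, so the set of observed cycle types is {3+3, 2+2+2, 4+1+1, 2+2+1+1}. The candidates containing elements of all these cycle types are S_4 (6T8) of order 24, S_4 x C_2 (6T11) of order 48, PGL(2,5) (6T14) of order 120, S_6 (6T16) of order 720; the others are excluded. The observed types are precisely the cycle types that occur in S_4 (6T8) (apart from the identity). Each of the other remaining candidates has further cycle types, and by the Chebotarev density theorem the matching factorization patterns would occur for a proportion of primes equal to their share of the group: S_4 x C_2 (6T11) additionally contains elements of type 6, 4+2, 2+1+1+1+1 (17 of its 48 elements, about 35% of primes); PGL(2,5) (6T14) additionally contains elements of type 6, 5+1 (44 of its 120 elements, about 37% of primes); S_6 (6T16) additionally contains elements of type 6, 5+1, 4+2, 3+2+1, 3+1+1+1, 2+1+1+1+1 (529 of its 720 elements, about 73% of primes). None of the 22 primes tested shows any such pattern (for each of these groups the chance of that is below 10^-4), which rules them out. Hence G = S_4 (6T8), of order 24.

S_4, S_4(6c), the S_4-action on 6 points not in A_6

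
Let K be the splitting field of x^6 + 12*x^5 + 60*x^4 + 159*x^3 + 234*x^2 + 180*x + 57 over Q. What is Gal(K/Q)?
6T1: C_6

The polynomial f is an irreducible sextic over Q, so G = Gal(f/Q) is one of the 16 transitive subgroups 6T1, ..., 6T16 of S_6. The discriminant of f is -19683, which is not a perfect square, so G is not contained in A_6. The transitive groups of degree 6 not contained in A_6 are: C_6 (6T1, order 6), S_3 (6T2, order 6), D_6 (6T3, order 12), C_3 x S_3 (6T5, order 18), A_4 x C_2 (6T6, order 24), S_4 (6T8, order 24), S_3 x S_3 (6T9, order 36), S_4 x C_2 (6T11, order 48), (S_3 x S_3) : C_2 (6T13, order 72), PGL(2,5) (6T14, order 120), S_6 (6T16, order 720). By Dedekind's theorem, for a prime p not dividing disc(f) the degrees of the irreducible factors of f mod p form the cycle type of an element of G. Factoring f modulo the 37 such primes p <= 163 (skipping 3, which divides the discriminant), each new pattern first appears at: mod 2: f = (x^6 + x^3 + 1), pattern 6; mod 7: f = (x^3 + 6x^2 + 5x + 3)(x^3 + 6x^2 + 5x + 5), pattern 3+3; mod 17: f = (x^2 + 14)(x^2 + x + 16)(x^2 + 11x + 2), pattern 2+2+2; mod 19: f = (x)(x + 6)(x + 7)(x + 8)(x + 11)(x + 18), pattern 1+1+1+1+1+1. No other pattern occurs in this range, so the set of observed cycle types is {6, 3+3, 2+2+2, 1+1+1+1+1+1}. The candidates containing elements of all these cycle types are C_6 (6T1) of order 6, D_6 (6T3) of order 12, C_3 x S_3 (6T5) of order 18, A_4 x C_2 (6T6) of order 24, S_3 x S_3 (6T9) of order 36, S_4 x C_2 (6T11) of order 48, (S_3 x S_3) : C_2 (6T13) of order 72, PGL(2,5) (6T14) of order 120, S_6 (6T16) of order 720; the others are excluded. The observed types are precisely the cycle types that occur in C_6 (6T1). Each of the other remaining candidates has further cycle types, and by the Chebotarev density theorem the matching factorization patterns would occur for a proportion of primes equal to their share of the group: D_6 (6T3) additionally contains elements of type 2+2+1+1 (3 of its 12 elements, about 25% of primes); C_3 x S_3 (6T5) additionally contains elements of type 3+1+1+1 (4 of its 18 elements, about 22% of primes); A_4 x C_2 (6T6) additionally contains elements of type 2+2+1+1, 2+1+1+1+1 (6 of its 24 elements, about 25% of primes); S_3 x S_3 (6T9) additionally contains elements of type 3+1+1+1, 2+2+1+1 (13 of its 36 elements, about 36% of primes); S_4 x C_2 (6T11) additionally contains elements of type 4+2, 4+1+1, 2+2+1+1, 2+1+1+1+1 (24 of its 48 elements, about 50% of primes); (S_3 x S_3) : C_2 (6T13) additionally contains elements of type 4+2, 3+2+1, 3+1+1+1, 2+2+1+1, 2+1+1+1+1 (49 of its 72 elements, about 68% of primes); PGL(2,5) (6T14) additionally contains elements of type 5+1, 4+1+1, 2+2+1+1 (69 of its 120 elements, about 58% of primes); S_6 (6T16) additionally contains elements of type 5+1, 4+2, 4+1+1, 3+2+1, 3+1+1+1, 2+2+1+1, 2+1+1+1+1 (544 of its 720 elements, about 76% of primes). None of the 37 primes tested shows any such pattern (for each of these groups the chance of that is below 10^-4), which rules them out. Hence G = C_6 (6T1), of order 6.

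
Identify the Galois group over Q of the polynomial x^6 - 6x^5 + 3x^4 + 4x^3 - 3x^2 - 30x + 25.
6T9: S_3 x S_3

The polynomial f is an irreducible sextic over Q, so G = Gal(f/Q) is one of the 16 transitive subgroups 6T1, ..., 6T16 of S_6. The discriminant of f is 32289945753600, which is not a perfect square, so G is not contained in A_6. The transitive groups of degree 6 not contained in A_6 are: C_6 (6T1, order 6), S_3 (6T2, order 6), D_6 (6T3, order 12), C_3 x S_3 (6T5, order 18), A_4 x C_2 (6T6, order 24), S_4 (6T8, order 24), S_3 x S_3 (6T9, order 36), S_4 x C_2 (6T11, order 48), (S_3 x S_3) : C_2 (6T13, order 72), PGL(2,5) (6T14, order 120), S_6 (6T16, order 720). By Dedekind's theorem, for a prime p not dividing disc(f) the degrees of the irreducible factors of f mod p form the cycle type of an element of G. Factoring f modulo the 14 such primes p <= 59 (skipping 2, 3, 5, which divide the discriminant), each new pattern first appears at: mod 7: f = (x^6 + x^5 + 3x^4 + 4x^3 + 4x^2 + 5x + 4), pattern 6; mod 19: f = (x + 4)(x + 14)(x + 17)(x^3 + 16x^2 + 12x + 3), pattern 3+1+1+1; mod 23: f = (x + 2)(x + 15)(x^2 + 5x + 1)(x^2 + 18x + 20), pattern 2+2+1+1; mod 31: f = (x^2 + 4x + 29)(x^2 + 7x + 25)(x^2 + 14x + 15), pattern 2+2+2; mod 43: f = (x^3 + 40x^2 + 18x + 7)(x^3 + 40x^2 + 19x + 22), pattern 3+3. No other pattern occurs in this range, so the set of observed cycle types is {6, 3+1+1+1, 2+2+1+1, 2+2+2, 3+3}. The candidates containing elements of all these cycle types are S_3 x S_3 (6T9) of order 36, (S_3 x S_3) : C_2 (6T13) of order 72, S_6 (6T16) of order 720; the others are excluded. The observed types are precisely the cycle types that occur in S_3 x S_3 (6T9) (apart from the identity). Each of the other remaining candidates has further cycle types, and by the Chebotarev density theorem the matching factorization patterns would occur for a proportion of primes equal to their share of the group: (S_3 x S_3) : C_2 (6T13) additionally contains elements of type 4+2, 3+2+1, 2+1+1+1+1 (36 of its 72 elements, about 50% of primes); S_6 (6T16) additionally contains elements of type 5+1, 4+2, 4+1+1, 3+2+1, 2+1+1+1+1 (459 of its 720 elements, about 64% of primes). None of the 14 primes tested shows any such pattern (for each of these groups the chance of that is below 10^-4), which rules them out. Hence G = S_3 x S_3 (6T9), of order 36.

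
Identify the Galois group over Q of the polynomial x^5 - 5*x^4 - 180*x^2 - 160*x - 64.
The polynomial f is an irreducible quintic over Q, so G = Gal(f/Q) is a transitive subgroup of S_5: one of C_5 (5T1, order 5), D_5 (5T2, order 10), F_20 (5T3, order 20), A_5 (5T4, order 60) or S_5 (5T5, order 120). The discriminant of f is 681836544000000 = 26112000^2, a perfect square, so G is contained in A_5. The transitive groups of degree 5 contained in A_5 are: C_5 (5T1, order 5), D_5 (5T2, order 10), A_5 (5T4, order 60). By Dedekind's theorem, for a prime p not dividing disc(f) the degrees of the irreducible factors of f mod p form the cycle type of an element of G. Factoring f modulo the 23 such primes p <= 103 (skipping 2, 3, 5, 17, which divide the discriminant), each new pattern first appears at: mod 7: f = (x^5 + 2x^4 + 2x^2 + x + 6), pattern 5; mod 29: f = (x + 16)(x^2 + 15x + 22)(x^2 + 22x + 13), pattern 2+2+1. No other pattern occurs in this range, so the set of observed cycle types is {5, 2+2+1}. The candidates containing elements of all these cycle types are D_5 (5T2) of order 10, A_5 (5T4) of order 60; the others are excluded. The observed types are precisely the cycle types that occur in D_5 (5T2) (apart from the identity). Each of the other remaining candidates has further cycle types, and by the Chebotarev density theorem the matching factorization patterns would occur for a proportion of primes equal to their share of the group: A_5 (5T4) additionally contains elements of type 3+1+1 (20 of its 60 elements, about 33% of primes). None of the 23 primes tested shows any such pattern (for each of these groups the chance of that is below 10^-4), which rules them out. Hence G = D_5 (5T2), of order 10.

D_5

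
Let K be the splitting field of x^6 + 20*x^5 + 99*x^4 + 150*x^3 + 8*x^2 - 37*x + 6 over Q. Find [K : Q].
The degree of the splitting field over Q equals the order of the Galois group, so first determine the group. The polynomial f is an irreducible sextic over Q, so G = Gal(f/Q) is one of the 16 transitive subgroups 6T1, ..., 6T16 of S_6. The discriminant of f is 1770264843169 = 1330513^2, a perfect square, so G is contained in A_6. The transitive groups of degree 6 contained in A_6 are: A_4 (6T4, order 12), S_4 (6T7, order 24), (C_3 x C_3) : C_4 (6T10, order 36), PSL(2,5) (6T12, order 60), A_6 (6T15, order 360). By Dedekind's theorem, for a prime p not dividing disc(f) the degrees of the irreducible factors of f mod p form the cycle type of an element of G. Factoring f modulo the 21 such primes p <= 79 (skipping 19, which divides the discriminant), each new pattern first appears at: mod 2: f = (x)(x^5 + x^3 + 1), pattern 5+1; mod 7: f = (x^3 + x^2 + 3x + 5)(x^3 + 5x^2 + 4), pattern 3+3; mod 61: f = (x + 6)(x + 51)(x^2 + 10x + 60)(x^2 + 14x + 55), pattern 2+2+1+1. No other pattern occurs in this range, so the set of observed cycle types is {5+1, 3+3, 2+2+1+1}. The candidates containing elements of all these cycle types are PSL(2,5) (6T12) of order 60, A_6 (6T15) of order 360; the others are excluded. The observed types are precisely the cycle types that occur in PSL(2,5) (6T12) (apart from the identity). Each of the other remaining candidates has further cycle types, and by the Chebotarev density theorem the matching factorization patterns would occur for a proportion of primes equal to their share of the group: A_6 (6T15) additionally contains elements of type 4+2, 3+1+1+1 (130 of its 360 elements, about 36% of primes). None of the 21 primes tested shows any such pattern (for each of these groups the chance of that is below 10^-4), which rules them out. Hence G = PSL(2,5) (6T12), of order 60. The Galois group PSL(2,5) (6T12) has order 60, so the splitting field has degree 60 over Q.

60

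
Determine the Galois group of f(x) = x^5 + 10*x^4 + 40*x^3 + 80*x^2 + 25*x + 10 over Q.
A_5, the alternating group on 5 letters

The polynomial f is an irreducible quintic over Q, so G = Gal(f/Q) is a transitive subgroup of S_5: one of C_5 (5T1, order 5), D_5 (5T2, order 10), F_20 (5T3, order 20), A_5 (5T4, order 60) or S_5 (5T5, order 120). The discriminant of f is 58564000000 = 242000^2, a perfect square, so G is contained in A_5. The transitive groups of degree 5 contained in A_5 are: C_5 (5T1, order 5), D_5 (5T2, order 10), A_5 (5T4, order 60). By Dedekind's theorem, for a prime p not dividing disc(f) the degrees of the irreducible factors of f mod p form the cycle type of an element of G. Factoring f modulo the 3 such primes p <= 13 (skipping 2, 5, 11, which divide the discriminant), each new pattern first appears at: mod 3: f = (x^5 + x^4 + x^3 + 2x^2 + x + 1), pattern 5; mod 13: f = (x + 8)(x + 10)(x^3 + 5x^2 + 5), pattern 3+1+1. No other pattern occurs in this range, so the set of observed cycle types is {5, 3+1+1}. Among the candidates above, the only group containing elements of all these cycle types is A_5 (5T4) — each of C_5 (5T1), D_5 (5T2) lacks at least one of them. Hence G = A_5 (5T4), of order 60.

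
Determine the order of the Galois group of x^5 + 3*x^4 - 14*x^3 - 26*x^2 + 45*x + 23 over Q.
The degree of the splitting field over Q equals the order of the Galois group, so first determine the group. The polynomial f is an irreducible quintic over Q, so G = Gal(f/Q) is a transitive subgroup of S_5: one of C_5 (5T1, order 5), D_5 (5T2, order 10), F_20 (5T3, order 20), A_5 (5T4, order 60) or S_5 (5T5, order 120). The discriminant of f is 15352201216 = 123904^2, a perfect square, so G is contained in A_5. The transitive groups of degree 5 contained in A_5 are: C_5 (5T1, order 5), D_5 (5T2, order 10), A_5 (5T4, order 60). By Dedekind's theorem, for a prime p not dividing disc(f) the degrees of the irreducible factors of f mod p form the cycle type of an element of G. Factoring f modulo the 14 such primes p <= 53 (skipping 2, 11, which divide the discriminant), each new pattern first appears at: mod 3: f = (x^5 + x^3 + x^2 + 2), pattern 5; mod 23: f = (x)(x + 6)(x + 9)(x + 13)(x + 21), pattern 1+1+1+1+1. No other pattern occurs in this range, so the set of observed cycle types is {5, 1+1+1+1+1}. The candidates containing elements of all these cycle types are C_5 (5T1) of order 5, D_5 (5T2) of order 10, A_5 (5T4) of order 60; the others are excluded. The observed types are precisely the cycle types that occur in C_5 (5T1). Each of the other remaining candidates has further cycle types, and by the Chebotarev density theorem the matching factorization patterns would occur for a proportion of primes equal to their share of the group: D_5 (5T2) additionally contains elements of type 2+2+1 (5 of its 10 elements, about 50% of primes); A_5 (5T4) additionally contains elements of type 3+1+1, 2+2+1 (35 of its 60 elements, about 58% of primes). None of the 14 primes tested shows any such pattern (for each of these groups the chance of that is below 10^-4), which rules them out. Hence G = C_5 (5T1), of order 5. The Galois group C_5 (5T1) has order 5, so the splitting field has degree 5 over Q.

5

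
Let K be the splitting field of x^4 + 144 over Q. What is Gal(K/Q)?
V_4 (also written V4)

The polynomial is an irreducible quartic over Q and its discriminant is 764411904 = 27648^2, a perfect square, so the Galois group is contained in A_4. The resolvent cubic y^3 - 576*y splits completely over Q, which gives the Klein four-group V_4.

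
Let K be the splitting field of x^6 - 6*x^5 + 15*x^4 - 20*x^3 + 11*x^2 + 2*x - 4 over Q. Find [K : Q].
24

The degree of the splitting field over Q equals the order of the Galois group, so first determine the group. The polynomial f is an irreducible sextic over Q, so G = Gal(f/Q) is one of the 16 transitive subgroups 6T1, ..., 6T16 of S_6. The discriminant of f is 3356224 = 1832^2, a perfect square, so G is contained in A_6. The transitive groups of degree 6 contained in A_6 are: A_4 (6T4, order 12), S_4 (6T7, order 24), (C_3 x C_3) : C_4 (6T10, order 36), PSL(2,5) (6T12, order 60), A_6 (6T15, order 360). By Dedekind's theorem, for a prime p not dividing disc(f) the degrees of the irreducible factors of f mod p form the cycle type of an element of G. Factoring f modulo the 79 such primes p <= 419 (skipping 2, 229, which divide the discriminant), each new pattern first appears at: mod 3: f = (x^3 + x^2 + 2)(x^3 + 2x^2 + x + 1), pattern 3+3; mod 7: f = (x^2 + 5x + 5)(x^4 + 3x^3 + 2x^2 + 4x + 2), pattern 4+2; mod 23: f = (x + 8)(x + 13)(x^2 + 20x + 20)(x^2 + 22x + 18), pattern 2+2+1+1; mod 193: f = (x + 86)(x + 89)(x + 92)(x + 99)(x + 102)(x + 105), pattern 1+1+1+1+1+1. No other pattern occurs in this range, so the set of observed cycle types is {3+3, 4+2, 2+2+1+1, 1+1+1+1+1+1}. The candidates containing elements of all these cycle types are S_4 (6T7) of order 24, (C_3 x C_3) : C_4 (6T10) of order 36, A_6 (6T15) of order 360; the others are excluded. The observed types are precisely the cycle types that occur in S_4 (6T7). Each of the other remaining candidates has further cycle types, and by the Chebotarev density theorem the matching factorization patterns would occur for a proportion of primes equal to their share of the group: (C_3 x C_3) : C_4 (6T10) additionally contains elements of type 3+1+1+1 (4 of its 36 elements, about 11% of primes); A_6 (6T15) additionally contains elements of type 5+1, 3+1+1+1 (184 of its 360 elements, about 51% of primes). None of the 79 primes tested shows any such pattern (for each of these groups the chance of that is below 10^-4), which rules them out. Hence G = S_4 (6T7), of order 24. The Galois group S_4 (6T7) has order 24, so the splitting field has degree 24 over Q.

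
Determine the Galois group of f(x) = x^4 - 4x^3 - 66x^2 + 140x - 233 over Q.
The polynomial is an irreducible quartic over Q and its discriminant is -88159684608, which is not a perfect square, so the Galois group is not contained in A_4. The resolvent cubic y^3 + 66*y^2 + 372*y + 45640 has exactly one rational root, so the Galois group is C_4 or D_4. The quartic remains irreducible over Q(sqrt(disc)), so the group is D_4.

D_4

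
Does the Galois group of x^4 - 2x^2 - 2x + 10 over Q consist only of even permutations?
No

The polynomial is irreducible of degree 4 over Q. Its discriminant is 195536, which is not a perfect square. A Galois group lies in the alternating group exactly when the discriminant is a square in Q, so the Galois group (S_4) is not contained in A_4.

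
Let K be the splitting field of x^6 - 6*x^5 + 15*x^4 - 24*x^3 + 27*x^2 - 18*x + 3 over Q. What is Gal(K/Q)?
S_3 x S_3 (order 36)

The polynomial f is an irreducible sextic over Q, so G = Gal(f/Q) is one of the 16 transitive subgroups 6T1, ..., 6T16 of S_6. The discriminant of f is 40310784, which is not a perfect square, so G is not contained in A_6. The transitive groups of degree 6 not contained in A_6 are: C_6 (6T1, order 6), S_3 (6T2, order 6), D_6 (6T3, order 12), C_3 x S_3 (6T5, order 18), A_4 x C_2 (6T6, order 24), S_4 (6T8, order 24), S_3 x S_3 (6T9, order 36), S_4 x C_2 (6T11, order 48), (S_3 x S_3) : C_2 (6T13, order 72), PGL(2,5) (6T14, order 120), S_6 (6T16, order 720). By Dedekind's theorem, for a prime p not dividing disc(f) the degrees of the irreducible factors of f mod p form the cycle type of an element of G. Factoring f modulo the 14 such primes p <= 53 (skipping 2, 3, which divide the discriminant), each new pattern first appears at: mod 5: f = (x + 2)(x + 3)(x^2 + 3)(x^2 + 4x + 1), pattern 2+2+1+1; mod 7: f = (x^6 + x^5 + x^4 + 4x^3 + 6x^2 + 3x + 3), pattern 6; mod 19: f = (x + 9)(x + 12)(x + 14)(x^3 + 16x^2 + 3x + 2), pattern 3+1+1+1; mod 31: f = (x^2 + 10x + 13)(x^2 + 19x + 7)(x^2 + 27x + 14), pattern 2+2+2; mod 43: f = (x^3 + 40x^2 + 3x + 4)(x^3 + 40x^2 + 3x + 33), pattern 3+3. No other pattern occurs in this range, so the set of observed cycle types is {2+2+1+1, 6, 3+1+1+1, 2+2+2, 3+3}. The candidates containing elements of all these cycle types are S_3 x S_3 (6T9) of order 36, (S_3 x S_3) : C_2 (6T13) of order 72, S_6 (6T16) of order 720; the others are excluded. The observed types are precisely the cycle types that occur in S_3 x S_3 (6T9) (apart from the identity). Each of the other remaining candidates has further cycle types, and by the Chebotarev density theorem the matching factorization patterns would occur for a proportion of primes equal to their share of the group: (S_3 x S_3) : C_2 (6T13) additionally contains elements of type 4+2, 3+2+1, 2+1+1+1+1 (36 of its 72 elements, about 50% of primes); S_6 (6T16) additionally contains elements of type 5+1, 4+2, 4+1+1, 3+2+1, 2+1+1+1+1 (459 of its 720 elements, about 64% of primes). None of the 14 primes tested shows any such pattern (for each of these groups the chance of that is below 10^-4), which rules them out. Hence G = S_3 x S_3 (6T9), of order 36.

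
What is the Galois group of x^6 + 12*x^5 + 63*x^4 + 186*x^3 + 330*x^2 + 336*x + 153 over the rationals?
6T14: PGL(2,5)

The polynomial f is an irreducible sextic over Q, so G = Gal(f/Q) is one of the 16 transitive subgroups 6T1, ..., 6T16 of S_6. The discriminant of f is -16003008, which is not a perfect square, so G is not contained in A_6. The transitive groups of degree 6 not contained in A_6 are: C_6 (6T1, order 6), S_3 (6T2, order 6), D_6 (6T3, order 12), C_3 x S_3 (6T5, order 18), A_4 x C_2 (6T6, order 24), S_4 (6T8, order 24), S_3 x S_3 (6T9, order 36), S_4 x C_2 (6T11, order 48), (S_3 x S_3) : C_2 (6T13, order 72), PGL(2,5) (6T14, order 120), S_6 (6T16, order 720). By Dedekind's theorem, for a prime p not dividing disc(f) the degrees of the irreducible factors of f mod p form the cycle type of an element of G. Factoring f modulo the 21 such primes p <= 89 (skipping 2, 3, 7, which divide the discriminant), each new pattern first appears at: mod 5: f = (x^6 + 2x^5 + 3x^4 + x^3 + x + 3), pattern 6; mod 11: f = (x + 4)(x^5 + 8x^4 + 9x^3 + 7x^2 + 5x + 8), pattern 5+1; mod 13: f = (x + 1)(x + 10)(x^4 + x^3 + 3x^2 + 1), pattern 4+1+1; mod 23: f = (x + 18)(x + 22)(x^2 + 19x + 5)(x^2 + 22x + 19), pattern 2+2+1+1; mod 43: f = (x^3 + 25x^2 + 35)(x^3 + 30x^2 + x + 40), pattern 3+3; mod 61: f = (x^2 + 18x + 30)(x^2 + 22x + 52)(x^2 + 33x + 34), pattern 2+2+2. No other pattern occurs in this range, so the set of observed cycle types is {6, 5+1, 4+1+1, 2+2+1+1, 3+3, 2+2+2}. The candidates containing elements of all these cycle types are PGL(2,5) (6T14) of order 120, S_6 (6T16) of order 720; the others are excluded. The observed types are precisely the cycle types that occur in PGL(2,5) (6T14) (apart from the identity). Each of the other remaining candidates has further cycle types, and by the Chebotarev density theorem the matching factorization patterns would occur for a proportion of primes equal to their share of the group: S_6 (6T16) additionally contains elements of type 4+2, 3+2+1, 3+1+1+1, 2+1+1+1+1 (265 of its 720 elements, about 37% of primes). None of the 21 primes tested shows any such pattern (for each of these groups the chance of that is below 10^-4), which rules them out. Hence G = PGL(2,5) (6T14), of order 120.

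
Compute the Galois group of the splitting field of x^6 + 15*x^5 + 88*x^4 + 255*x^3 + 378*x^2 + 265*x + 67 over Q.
The polynomial f is an irreducible sextic over Q, so G = Gal(f/Q) is one of the 16 transitive subgroups 6T1, ..., 6T16 of S_6. The discriminant of f is 810448, which is not a perfect square, so G is not contained in A_6. The transitive groups of degree 6 not contained in A_6 are: C_6 (6T1, order 6), S_3 (6T2, order 6), D_6 (6T3, order 12), C_3 x S_3 (6T5, order 18), A_4 x C_2 (6T6, order 24), S_4 (6T8, order 24), S_3 x S_3 (6T9, order 36), S_4 x C_2 (6T11, order 48), (S_3 x S_3) : C_2 (6T13, order 72), PGL(2,5) (6T14, order 120), S_6 (6T16, order 720). By Dedekind's theorem, for a prime p not dividing disc(f) the degrees of the irreducible factors of f mod p form the cycle type of an element of G. Factoring f modulo the 23 such primes p <= 97 (skipping 2, 37, which divide the discriminant), each new pattern first appears at: mod 3: f = (x^3 + x^2 + 2)(x^3 + 2x^2 + 2x + 2), pattern 3+3; mod 5: f = (x^2 + 2)(x^2 + x + 1)(x^2 + 4x + 1), pattern 2+2+2; mod 67: f = (x)(x + 5)(x + 21)(x + 33)(x + 39)(x + 51), pattern 1+1+1+1+1+1. No other pattern occurs in this range, so the set of observed cycle types is {3+3, 2+2+2, 1+1+1+1+1+1}. The candidates containing elements of all these cycle types are C_6 (6T1) of order 6, S_3 (6T2) of order 6, D_6 (6T3) of order 12, C_3 x S_3 (6T5) of order 18, A_4 x C_2 (6T6) of order 24, S_4 (6T8) of order 24, S_3 x S_3 (6T9) of order 36, S_4 x C_2 (6T11) of order 48, (S_3 x S_3) : C_2 (6T13) of order 72, PGL(2,5) (6T14) of order 120, S_6 (6T16) of order 720; the others are excluded. The observed types are precisely the cycle types that occur in S_3 (6T2). Each of the other remaining candidates has further cycle types, and by the Chebotarev density theorem the matching factorization patterns would occur for a proportion of primes equal to their share of the group: C_6 (6T1) additionally contains elements of type 6 (2 of its 6 elements, about 33% of primes); D_6 (6T3) additionally contains elements of type 6, 2+2+1+1 (5 of its 12 elements, about 42% of primes); C_3 x S_3 (6T5) additionally contains elements of type 6, 3+1+1+1 (10 of its 18 elements, about 56% of primes); A_4 x C_2 (6T6) additionally contains elements of type 6, 2+2+1+1, 2+1+1+1+1 (14 of its 24 elements, about 58% of primes); S_4 (6T8) additionally contains elements of type 4+1+1, 2+2+1+1 (9 of its 24 elements, about 38% of primes); S_3 x S_3 (6T9) additionally contains elements of type 6, 3+1+1+1, 2+2+1+1 (25 of its 36 elements, about 69% of primes); S_4 x C_2 (6T11) additionally contains elements of type 6, 4+2, 4+1+1, 2+2+1+1, 2+1+1+1+1 (32 of its 48 elements, about 67% of primes); (S_3 x S_3) : C_2 (6T13) additionally contains elements of type 6, 4+2, 3+2+1, 3+1+1+1, 2+2+1+1, 2+1+1+1+1 (61 of its 72 elements, about 85% of primes); PGL(2,5) (6T14) additionally contains elements of type 6, 5+1, 4+1+1, 2+2+1+1 (89 of its 120 elements, about 74% of primes); S_6 (6T16) additionally contains elements of type 6, 5+1, 4+2, 4+1+1, 3+2+1, 3+1+1+1, 2+2+1+1, 2+1+1+1+1 (664 of its 720 elements, about 92% of primes). None of the 23 primes tested shows any such pattern (for each of these groups the chance of that is below 10^-4), which rules them out. Hence G = S_3 (6T2), of order 6.

S_3 (also written S3)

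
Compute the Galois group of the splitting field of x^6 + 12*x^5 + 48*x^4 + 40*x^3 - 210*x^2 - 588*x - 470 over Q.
S_3 x S_3

The polynomial f is an irreducible sextic over Q, so G = Gal(f/Q) is one of the 16 transitive subgroups 6T1, ..., 6T16 of S_6. The discriminant of f is 32289945753600, which is not a perfect square, so G is not contained in A_6. The transitive groups of degree 6 not contained in A_6 are: C_6 (6T1, order 6), S_3 (6T2, order 6), D_6 (6T3, order 12), C_3 x S_3 (6T5, order 18), A_4 x C_2 (6T6, order 24), S_4 (6T8, order 24), S_3 x S_3 (6T9, order 36), S_4 x C_2 (6T11, order 48), (S_3 x S_3) : C_2 (6T13, order 72), PGL(2,5) (6T14, order 120), S_6 (6T16, order 720). By Dedekind's theorem, for a prime p not dividing disc(f) the degrees of the irreducible factors of f mod p form the cycle type of an element of G. Factoring f modulo the 14 such primes p <= 59 (skipping 2, 3, 5, which divide the discriminant), each new pattern first appears at: mod 7: f = (x^6 + 5x^5 + 6x^4 + 5x^3 + 6), pattern 6; mod 19: f = (x + 1)(x + 7)(x + 17)(x^3 + 6x^2 + 2x + 1), pattern 3+1+1+1; mod 23: f = (x + 5)(x + 18)(x^2 + x + 14)(x^2 + 11x + 2), pattern 2+2+1+1; mod 31: f = (x^2 + 10x + 19)(x^2 + 13x + 24)(x^2 + 20x + 4), pattern 2+2+2; mod 43: f = (x^3 + 6x^2 + 27x + 18)(x^3 + 6x^2 + 28x + 36), pattern 3+3. No other pattern occurs in this range, so the set of observed cycle types is {6, 3+1+1+1, 2+2+1+1, 2+2+2, 3+3}. The candidates containing elements of all these cycle types are S_3 x S_3 (6T9) of order 36, (S_3 x S_3) : C_2 (6T13) of order 72, S_6 (6T16) of order 720; the others are excluded. The observed types are precisely the cycle types that occur in S_3 x S_3 (6T9) (apart from the identity). Each of the other remaining candidates has further cycle types, and by the Chebotarev density theorem the matching factorization patterns would occur for a proportion of primes equal to their share of the group: (S_3 x S_3) : C_2 (6T13) additionally contains elements of type 4+2, 3+2+1, 2+1+1+1+1 (36 of its 72 elements, about 50% of primes); S_6 (6T16) additionally contains elements of type 5+1, 4+2, 4+1+1, 3+2+1, 2+1+1+1+1 (459 of its 720 elements, about 64% of primes). None of the 14 primes tested shows any such pattern (for each of these groups the chance of that is below 10^-4), which rules them out. Hence G = S_3 x S_3 (6T9), of order 36.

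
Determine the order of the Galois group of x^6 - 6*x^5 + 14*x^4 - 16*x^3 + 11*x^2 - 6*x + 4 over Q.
24

The degree of the splitting field over Q equals the order of the Galois group, so first determine the group. The polynomial f is an irreducible sextic over Q, so G = Gal(f/Q) is one of the 16 transitive subgroups 6T1, ..., 6T16 of S_6. The discriminant of f is -5120000, which is not a perfect square, so G is not contained in A_6. The transitive groups of degree 6 not contained in A_6 are: C_6 (6T1, order 6), S_3 (6T2, order 6), D_6 (6T3, order 12), C_3 x S_3 (6T5, order 18), A_4 x C_2 (6T6, order 24), S_4 (6T8, order 24), S_3 x S_3 (6T9, order 36), S_4 x C_2 (6T11, order 48), (S_3 x S_3) : C_2 (6T13, order 72), PGL(2,5) (6T14, order 120), S_6 (6T16, order 720). By Dedekind's theorem, for a prime p not dividing disc(f) the degrees of the irreducible factors of f mod p form the cycle type of an element of G. Factoring f modulo the 22 such primes p <= 89 (skipping 2, 5, which divide the discriminant), each new pattern first appears at: mod 3: f = (x^3 + x^2 + x + 2)(x^3 + 2x^2 + 2x + 2), pattern 3+3; mod 7: f = (x^2 + 4x + 1)(x^2 + 5x + 3)(x^2 + 6x + 6), pattern 2+2+2; mod 13: f = (x + 3)(x + 8)(x^4 + 9x^3 + 8x^2 + 5x + 11), pattern 4+1+1; mod 43: f = (x + 11)(x + 30)(x^2 + 41x + 5)(x^2 + 41x + 11), pattern 2+2+1+1. No other pattern occurs in this range, so the set of observed cycle types is {3+3, 2+2+2, 4+1+1, 2+2+1+1}. The candidates containing elements of all these cycle types are S_4 (6T8) of order 24, S_4 x C_2 (6T11) of order 48, PGL(2,5) (6T14) of order 120, S_6 (6T16) of order 720; the others are excluded. The observed types are precisely the cycle types that occur in S_4 (6T8) (apart from the identity). Each of the other remaining candidates has further cycle types, and by the Chebotarev density theorem the matching factorization patterns would occur for a proportion of primes equal to their share of the group: S_4 x C_2 (6T11) additionally contains elements of type 6, 4+2, 2+1+1+1+1 (17 of its 48 elements, about 35% of primes); PGL(2,5) (6T14) additionally contains elements of type 6, 5+1 (44 of its 120 elements, about 37% of primes); S_6 (6T16) additionally contains elements of type 6, 5+1, 4+2, 3+2+1, 3+1+1+1, 2+1+1+1+1 (529 of its 720 elements, about 73% of primes). None of the 22 primes tested shows any such pattern (for each of these groups the chance of that is below 10^-4), which rules them out. Hence G = S_4 (6T8), of order 24. The Galois group S_4 (6T8) has order 24, so the splitting field has degree 24 over Q.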